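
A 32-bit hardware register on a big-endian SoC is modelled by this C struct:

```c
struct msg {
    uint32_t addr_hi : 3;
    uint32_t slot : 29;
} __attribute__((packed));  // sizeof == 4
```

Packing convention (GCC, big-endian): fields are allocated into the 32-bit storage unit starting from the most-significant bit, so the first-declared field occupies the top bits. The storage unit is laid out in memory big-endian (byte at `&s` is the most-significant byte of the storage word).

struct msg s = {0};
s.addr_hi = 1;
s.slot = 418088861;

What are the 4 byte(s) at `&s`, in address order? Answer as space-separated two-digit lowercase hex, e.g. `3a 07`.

38 eb 87 9d

addr_hi (3b) val=1 bits=0x1 at bit 29: 0x20000000
slot (29b) val=418088861 bits=0x18eb879d at bit 0: 0x38eb879d
word = 0x38eb879d → big-endian bytes:
  [0]=0x38  [1]=0xeb  [2]=0x87  [3]=0x9d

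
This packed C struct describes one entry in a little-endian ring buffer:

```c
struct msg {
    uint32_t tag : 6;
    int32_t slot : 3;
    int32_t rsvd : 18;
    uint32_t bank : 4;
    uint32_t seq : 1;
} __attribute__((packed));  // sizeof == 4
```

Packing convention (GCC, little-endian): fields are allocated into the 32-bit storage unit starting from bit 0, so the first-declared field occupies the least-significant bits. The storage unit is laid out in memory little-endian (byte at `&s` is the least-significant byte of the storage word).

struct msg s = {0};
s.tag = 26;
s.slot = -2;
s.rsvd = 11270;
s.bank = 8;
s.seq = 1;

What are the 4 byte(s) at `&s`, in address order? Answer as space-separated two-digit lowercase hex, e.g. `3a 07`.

9a 0d 58 c0

tag:6 = 26 → 0x1a << 0 → word 0x0000001a
slot:3 = -2 → 0x6 << 6 → word 0x0000019a
rsvd:18 = 11270 → 0x2c06 << 9 → word 0x00580d9a
bank:4 = 8 → 0x8 << 27 → word 0x40580d9a
seq:1 = 1 → 0x1 << 31 → word 0xc0580d9a
word = 0xc0580d9a → little-endian bytes:
  [0]=0x9a  [1]=0x0d  [2]=0x58  [3]=0xc0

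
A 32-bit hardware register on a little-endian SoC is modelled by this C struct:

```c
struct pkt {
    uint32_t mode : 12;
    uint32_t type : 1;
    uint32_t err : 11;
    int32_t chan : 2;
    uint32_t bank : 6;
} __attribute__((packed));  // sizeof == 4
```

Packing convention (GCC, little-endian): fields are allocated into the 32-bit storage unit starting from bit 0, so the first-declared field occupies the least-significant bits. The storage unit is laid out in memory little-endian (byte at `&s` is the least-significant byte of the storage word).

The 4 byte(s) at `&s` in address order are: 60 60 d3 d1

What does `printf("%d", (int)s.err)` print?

1691

[0]=0x60 [1]=0x60 [2]=0xd3 [3]=0xd1 (little-endian) → word 0xd1d36060
mode [0+:12] = (word>>0) & 0xfff = 96
type [12+:1] = (word>>12) & 0x1 = 0
err [13+:11] = (word>>13) & 0x7ff = 1691  ←
chan [24+:2] = (word>>24) & 0x3 = 1
bank [26+:6] = (word>>26) & 0x3f = 52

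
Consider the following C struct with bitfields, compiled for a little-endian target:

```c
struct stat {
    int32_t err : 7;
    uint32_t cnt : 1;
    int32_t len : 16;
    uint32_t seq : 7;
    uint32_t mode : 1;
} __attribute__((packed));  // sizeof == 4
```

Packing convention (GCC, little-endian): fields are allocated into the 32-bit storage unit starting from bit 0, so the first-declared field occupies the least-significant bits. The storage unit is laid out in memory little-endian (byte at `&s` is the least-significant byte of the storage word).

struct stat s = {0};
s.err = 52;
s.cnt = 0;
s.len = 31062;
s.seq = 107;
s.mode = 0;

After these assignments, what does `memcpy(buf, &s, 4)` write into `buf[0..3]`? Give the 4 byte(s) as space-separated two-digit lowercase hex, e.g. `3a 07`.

34 56 79 6b

[0+:7] err=52 & 0x7f = 0x34; word=0x00000034
[7+:1] cnt=0 & 0x1 = 0x0; word=0x00000034
[8+:16] len=31062 & 0xffff = 0x7956; word=0x00795634
[24+:7] seq=107 & 0x7f = 0x6b; word=0x6b795634
[31+:1] mode=0 & 0x1 = 0x0; word=0x6b795634
word = 0x6b795634 → little-endian bytes:
  [0]=0x34  [1]=0x56  [2]=0x79  [3]=0x6b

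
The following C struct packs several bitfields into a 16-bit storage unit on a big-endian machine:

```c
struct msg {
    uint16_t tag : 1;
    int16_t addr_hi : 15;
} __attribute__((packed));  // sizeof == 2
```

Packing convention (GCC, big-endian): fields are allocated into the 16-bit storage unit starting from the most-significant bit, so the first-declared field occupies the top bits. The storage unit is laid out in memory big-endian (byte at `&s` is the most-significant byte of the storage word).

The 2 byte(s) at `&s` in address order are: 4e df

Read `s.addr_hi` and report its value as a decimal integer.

-12577

[0]=0x4e [1]=0xdf (big-endian) → word 0x4edf
tag [15+:1] = (word>>15) & 0x1 = 0
addr_hi [0+:15] = (word>>0) & 0x7fff = 20191  ←
addr_hi signed 15b, MSB=1: 20191 - 32768 = -12577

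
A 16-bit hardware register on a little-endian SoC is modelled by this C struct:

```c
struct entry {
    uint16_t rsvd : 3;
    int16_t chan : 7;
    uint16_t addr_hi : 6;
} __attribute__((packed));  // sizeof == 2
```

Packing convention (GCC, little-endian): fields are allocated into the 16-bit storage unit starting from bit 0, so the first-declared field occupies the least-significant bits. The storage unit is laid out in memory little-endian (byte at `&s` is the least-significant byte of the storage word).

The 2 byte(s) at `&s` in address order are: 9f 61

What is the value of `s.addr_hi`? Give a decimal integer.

[0]=0x9f [1]=0x61 (little-endian) → word 0x619f
rsvd [0+:3] = (word>>0) & 0x7 = 7
chan [3+:7] = (word>>3) & 0x7f = 51
addr_hi [10+:6] = (word>>10) & 0x3f = 24  ←

24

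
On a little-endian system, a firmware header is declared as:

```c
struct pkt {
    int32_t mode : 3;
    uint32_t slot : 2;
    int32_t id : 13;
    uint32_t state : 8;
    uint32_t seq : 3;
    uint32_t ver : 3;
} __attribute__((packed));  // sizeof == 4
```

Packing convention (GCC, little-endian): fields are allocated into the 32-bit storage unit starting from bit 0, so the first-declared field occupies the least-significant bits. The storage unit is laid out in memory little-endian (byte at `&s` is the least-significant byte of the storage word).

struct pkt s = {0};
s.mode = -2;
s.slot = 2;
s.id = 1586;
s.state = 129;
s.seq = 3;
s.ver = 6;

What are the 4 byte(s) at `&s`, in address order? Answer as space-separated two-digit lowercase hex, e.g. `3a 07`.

56 c6 04 ce

mode:3 = -2 → 0x6 << 0 → word 0x00000006
slot:2 = 2 → 0x2 << 3 → word 0x00000016
id:13 = 1586 → 0x632 << 5 → word 0x0000c656
state:8 = 129 → 0x81 << 18 → word 0x0204c656
seq:3 = 3 → 0x3 << 26 → word 0x0e04c656
ver:3 = 6 → 0x6 << 29 → word 0xce04c656
word = 0xce04c656 → little-endian bytes:
  [0]=0x56  [1]=0xc6  [2]=0x04  [3]=0xce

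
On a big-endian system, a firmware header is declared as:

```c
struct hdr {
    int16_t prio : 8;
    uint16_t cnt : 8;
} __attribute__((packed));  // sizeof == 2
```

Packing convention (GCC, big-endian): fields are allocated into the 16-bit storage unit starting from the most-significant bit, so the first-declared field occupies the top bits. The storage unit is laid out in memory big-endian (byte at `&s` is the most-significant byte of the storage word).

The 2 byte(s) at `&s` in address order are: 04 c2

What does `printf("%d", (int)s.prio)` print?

4

[0]=0x04 [1]=0xc2 (big-endian) → word 0x04c2
prio:8 @ bit 8 → (0x04c2>>8)&0xff = 0x4  ←
cnt:8 @ bit 0 → (0x04c2>>0)&0xff = 0xc2
prio signed 8b, MSB=0: value = 4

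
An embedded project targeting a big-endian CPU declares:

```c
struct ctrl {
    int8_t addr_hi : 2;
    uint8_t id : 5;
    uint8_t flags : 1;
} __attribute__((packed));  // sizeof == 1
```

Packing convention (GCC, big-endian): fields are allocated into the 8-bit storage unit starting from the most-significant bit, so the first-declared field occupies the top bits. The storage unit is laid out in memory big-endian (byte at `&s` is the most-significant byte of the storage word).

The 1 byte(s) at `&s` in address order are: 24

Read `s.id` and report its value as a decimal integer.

[0]=0x24 (big-endian) → word 0x24
addr_hi:2 @ bit 6 → (0x24>>6)&0x3 = 0x0
id:5 @ bit 1 → (0x24>>1)&0x1f = 0x12  ←
flags:1 @ bit 0 → (0x24>>0)&0x1 = 0x0

18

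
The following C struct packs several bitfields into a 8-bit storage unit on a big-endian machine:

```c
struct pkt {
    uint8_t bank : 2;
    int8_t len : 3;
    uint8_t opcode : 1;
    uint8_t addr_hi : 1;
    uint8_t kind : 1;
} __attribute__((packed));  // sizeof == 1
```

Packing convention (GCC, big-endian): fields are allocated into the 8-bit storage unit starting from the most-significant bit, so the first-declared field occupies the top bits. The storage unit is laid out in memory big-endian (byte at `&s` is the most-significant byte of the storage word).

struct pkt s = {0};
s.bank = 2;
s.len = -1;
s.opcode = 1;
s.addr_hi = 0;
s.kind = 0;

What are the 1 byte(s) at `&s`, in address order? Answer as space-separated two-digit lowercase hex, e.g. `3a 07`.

bc

bank (2b) val=2 bits=0x2 at bit 6: 0x80
len (3b) val=-1 bits=0x7 at bit 3: 0xb8
opcode (1b) val=1 bits=0x1 at bit 2: 0xbc
addr_hi (1b) val=0 bits=0x0 at bit 1: 0xbc
kind (1b) val=0 bits=0x0 at bit 0: 0xbc
word = 0xbc → big-endian bytes:
  [0]=0xbc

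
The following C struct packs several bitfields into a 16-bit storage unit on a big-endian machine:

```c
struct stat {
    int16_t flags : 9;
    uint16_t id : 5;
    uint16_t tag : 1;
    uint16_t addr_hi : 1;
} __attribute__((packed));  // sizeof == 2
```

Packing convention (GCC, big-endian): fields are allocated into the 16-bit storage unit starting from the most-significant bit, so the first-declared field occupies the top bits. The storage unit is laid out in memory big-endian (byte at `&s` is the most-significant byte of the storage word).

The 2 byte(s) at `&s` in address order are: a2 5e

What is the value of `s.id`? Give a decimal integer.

[0]=0xa2 [1]=0x5e (big-endian) → word 0xa25e
flags [7+:9] = (word>>7) & 0x1ff = 324
id [2+:5] = (word>>2) & 0x1f = 23  ←
tag [1+:1] = (word>>1) & 0x1 = 1
addr_hi [0+:1] = (word>>0) & 0x1 = 0

23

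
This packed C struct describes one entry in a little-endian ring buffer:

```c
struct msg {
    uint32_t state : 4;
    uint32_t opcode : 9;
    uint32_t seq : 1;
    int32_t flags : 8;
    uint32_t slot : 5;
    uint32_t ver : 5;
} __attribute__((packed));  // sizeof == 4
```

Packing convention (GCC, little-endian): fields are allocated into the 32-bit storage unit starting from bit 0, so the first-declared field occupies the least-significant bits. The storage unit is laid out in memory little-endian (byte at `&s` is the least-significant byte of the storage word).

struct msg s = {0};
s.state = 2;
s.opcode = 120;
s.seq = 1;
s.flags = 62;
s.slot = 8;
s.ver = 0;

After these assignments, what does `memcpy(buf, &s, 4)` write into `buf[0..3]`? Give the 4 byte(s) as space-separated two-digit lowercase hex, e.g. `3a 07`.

82 a7 0f 02

state (4b) val=2 bits=0x2 at bit 0: 0x00000002
opcode (9b) val=120 bits=0x78 at bit 4: 0x00000782
seq (1b) val=1 bits=0x1 at bit 13: 0x00002782
flags (8b) val=62 bits=0x3e at bit 14: 0x000fa782
slot (5b) val=8 bits=0x8 at bit 22: 0x020fa782
ver (5b) val=0 bits=0x0 at bit 27: 0x020fa782
word = 0x020fa782 → little-endian bytes:
  [0]=0x82  [1]=0xa7  [2]=0x0f  [3]=0x02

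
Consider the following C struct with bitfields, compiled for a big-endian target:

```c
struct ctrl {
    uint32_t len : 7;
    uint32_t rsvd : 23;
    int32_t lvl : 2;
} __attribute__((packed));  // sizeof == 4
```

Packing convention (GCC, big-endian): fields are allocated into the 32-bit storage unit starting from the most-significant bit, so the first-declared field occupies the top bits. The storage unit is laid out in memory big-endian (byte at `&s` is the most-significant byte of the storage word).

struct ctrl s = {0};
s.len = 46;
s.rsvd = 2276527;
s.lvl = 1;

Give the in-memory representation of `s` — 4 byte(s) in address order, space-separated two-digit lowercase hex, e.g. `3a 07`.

5c 8a f2 bd

len (7b) val=46 bits=0x2e at bit 25: 0x5c000000
rsvd (23b) val=2276527 bits=0x22bcaf at bit 2: 0x5c8af2bc
lvl (2b) val=1 bits=0x1 at bit 0: 0x5c8af2bd
word = 0x5c8af2bd → big-endian bytes:
  [0]=0x5c  [1]=0x8a  [2]=0xf2  [3]=0xbd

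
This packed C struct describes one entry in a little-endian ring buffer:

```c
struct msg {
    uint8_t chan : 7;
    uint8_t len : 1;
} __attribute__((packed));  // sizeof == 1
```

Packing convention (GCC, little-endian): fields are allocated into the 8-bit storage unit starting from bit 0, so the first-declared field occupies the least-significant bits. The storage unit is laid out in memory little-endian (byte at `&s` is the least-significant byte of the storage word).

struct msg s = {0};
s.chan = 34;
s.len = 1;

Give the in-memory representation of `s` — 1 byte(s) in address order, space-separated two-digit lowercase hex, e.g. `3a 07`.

[0+:7] chan=34 & 0x7f = 0x22; word=0x22
[7+:1] len=1 & 0x1 = 0x1; word=0xa2
word = 0xa2 → little-endian bytes:
  [0]=0xa2

a2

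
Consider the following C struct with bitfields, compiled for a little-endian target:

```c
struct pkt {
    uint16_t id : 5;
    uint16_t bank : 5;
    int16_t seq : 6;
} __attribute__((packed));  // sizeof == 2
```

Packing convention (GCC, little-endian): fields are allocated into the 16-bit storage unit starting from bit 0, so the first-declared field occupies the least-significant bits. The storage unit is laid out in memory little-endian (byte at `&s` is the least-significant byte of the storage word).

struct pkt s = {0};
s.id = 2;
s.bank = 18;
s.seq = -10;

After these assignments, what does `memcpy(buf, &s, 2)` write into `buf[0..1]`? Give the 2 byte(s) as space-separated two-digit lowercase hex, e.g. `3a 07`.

id:5 = 2 → 0x2 << 0 → word 0x0002
bank:5 = 18 → 0x12 << 5 → word 0x0242
seq:6 = -10 → 0x36 << 10 → word 0xda42
word = 0xda42 → little-endian bytes:
  [0]=0x42  [1]=0xda

42 da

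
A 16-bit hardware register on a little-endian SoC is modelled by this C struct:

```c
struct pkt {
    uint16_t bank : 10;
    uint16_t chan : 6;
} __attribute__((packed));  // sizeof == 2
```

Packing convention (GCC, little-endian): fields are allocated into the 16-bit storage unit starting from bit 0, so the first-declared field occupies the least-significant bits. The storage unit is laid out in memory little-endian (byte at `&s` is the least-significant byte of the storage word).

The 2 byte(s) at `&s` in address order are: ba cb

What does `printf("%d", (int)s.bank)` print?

954

[0]=0xba [1]=0xcb (little-endian) → word 0xcbba
bank:10 @ bit 0 → (0xcbba>>0)&0x3ff = 0x3ba  ←
chan:6 @ bit 10 → (0xcbba>>10)&0x3f = 0x32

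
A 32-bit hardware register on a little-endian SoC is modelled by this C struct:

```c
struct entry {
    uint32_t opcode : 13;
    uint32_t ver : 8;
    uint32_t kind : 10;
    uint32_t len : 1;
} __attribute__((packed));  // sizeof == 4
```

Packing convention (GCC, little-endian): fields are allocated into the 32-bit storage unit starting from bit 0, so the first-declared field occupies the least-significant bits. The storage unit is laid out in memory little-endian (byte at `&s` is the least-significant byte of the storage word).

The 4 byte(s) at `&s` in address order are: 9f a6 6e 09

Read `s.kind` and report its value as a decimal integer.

75

[0]=0x9f [1]=0xa6 [2]=0x6e [3]=0x09 (little-endian) → word 0x096ea69f
opcode [0+:13] = (word>>0) & 0x1fff = 1695
ver [13+:8] = (word>>13) & 0xff = 117
kind [21+:10] = (word>>21) & 0x3ff = 75  ←
len [31+:1] = (word>>31) & 0x1 = 0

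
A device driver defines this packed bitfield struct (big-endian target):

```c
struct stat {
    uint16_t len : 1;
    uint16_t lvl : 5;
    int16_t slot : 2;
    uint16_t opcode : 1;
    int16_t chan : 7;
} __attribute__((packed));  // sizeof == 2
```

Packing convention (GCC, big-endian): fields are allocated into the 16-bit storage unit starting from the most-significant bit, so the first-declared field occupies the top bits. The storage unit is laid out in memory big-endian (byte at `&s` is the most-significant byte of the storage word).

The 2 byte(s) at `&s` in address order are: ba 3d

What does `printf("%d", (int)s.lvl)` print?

14

[0]=0xba [1]=0x3d (big-endian) → word 0xba3d
len:1 @ bit 15 → (0xba3d>>15)&0x1 = 0x1
lvl:5 @ bit 10 → (0xba3d>>10)&0x1f = 0xe  ←
slot:2 @ bit 8 → (0xba3d>>8)&0x3 = 0x2
opcode:1 @ bit 7 → (0xba3d>>7)&0x1 = 0x0
chan:7 @ bit 0 → (0xba3d>>0)&0x7f = 0x3d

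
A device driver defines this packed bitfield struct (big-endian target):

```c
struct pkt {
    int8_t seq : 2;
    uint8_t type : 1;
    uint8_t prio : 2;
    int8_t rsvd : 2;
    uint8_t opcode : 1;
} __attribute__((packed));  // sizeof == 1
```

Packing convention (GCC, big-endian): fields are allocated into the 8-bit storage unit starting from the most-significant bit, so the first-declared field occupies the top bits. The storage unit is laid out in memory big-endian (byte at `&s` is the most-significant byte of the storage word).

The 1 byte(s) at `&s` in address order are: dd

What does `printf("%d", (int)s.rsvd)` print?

[0]=0xdd (big-endian) → word 0xdd
seq:2 @ bit 6 → (0xdd>>6)&0x3 = 0x3
type:1 @ bit 5 → (0xdd>>5)&0x1 = 0x0
prio:2 @ bit 3 → (0xdd>>3)&0x3 = 0x3
rsvd:2 @ bit 1 → (0xdd>>1)&0x3 = 0x2  ←
opcode:1 @ bit 0 → (0xdd>>0)&0x1 = 0x1
rsvd signed 2b, MSB=1: 2 - 4 = -2

-2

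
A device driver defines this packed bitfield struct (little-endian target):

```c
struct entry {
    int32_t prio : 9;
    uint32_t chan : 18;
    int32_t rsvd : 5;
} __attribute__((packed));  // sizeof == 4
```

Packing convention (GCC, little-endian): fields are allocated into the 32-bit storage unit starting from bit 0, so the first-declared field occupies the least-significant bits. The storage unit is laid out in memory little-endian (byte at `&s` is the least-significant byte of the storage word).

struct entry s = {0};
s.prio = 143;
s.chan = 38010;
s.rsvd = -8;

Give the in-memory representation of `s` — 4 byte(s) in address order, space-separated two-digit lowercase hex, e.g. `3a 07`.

[0+:9] prio=143 & 0x1ff = 0x8f; word=0x0000008f
[9+:18] chan=38010 & 0x3ffff = 0x947a; word=0x0128f48f
[27+:5] rsvd=-8 & 0x1f = 0x18; word=0xc128f48f
word = 0xc128f48f → little-endian bytes:
  [0]=0x8f  [1]=0xf4  [2]=0x28  [3]=0xc1

8f f4 28 c1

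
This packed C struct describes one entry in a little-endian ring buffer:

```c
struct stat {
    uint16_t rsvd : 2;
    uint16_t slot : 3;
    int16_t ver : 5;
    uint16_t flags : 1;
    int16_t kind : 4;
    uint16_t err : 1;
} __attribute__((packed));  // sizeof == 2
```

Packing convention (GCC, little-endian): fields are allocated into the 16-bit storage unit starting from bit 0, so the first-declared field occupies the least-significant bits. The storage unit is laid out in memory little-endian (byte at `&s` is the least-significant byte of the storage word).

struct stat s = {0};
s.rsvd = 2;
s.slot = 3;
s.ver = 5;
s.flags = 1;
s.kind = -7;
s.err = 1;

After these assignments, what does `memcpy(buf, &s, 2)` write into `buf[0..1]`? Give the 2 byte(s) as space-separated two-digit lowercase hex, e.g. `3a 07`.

rsvd (2b) val=2 bits=0x2 at bit 0: 0x0002
slot (3b) val=3 bits=0x3 at bit 2: 0x000e
ver (5b) val=5 bits=0x5 at bit 5: 0x00ae
flags (1b) val=1 bits=0x1 at bit 10: 0x04ae
kind (4b) val=-7 bits=0x9 at bit 11: 0x4cae
err (1b) val=1 bits=0x1 at bit 15: 0xccae
word = 0xccae → little-endian bytes:
  [0]=0xae  [1]=0xcc

ae cc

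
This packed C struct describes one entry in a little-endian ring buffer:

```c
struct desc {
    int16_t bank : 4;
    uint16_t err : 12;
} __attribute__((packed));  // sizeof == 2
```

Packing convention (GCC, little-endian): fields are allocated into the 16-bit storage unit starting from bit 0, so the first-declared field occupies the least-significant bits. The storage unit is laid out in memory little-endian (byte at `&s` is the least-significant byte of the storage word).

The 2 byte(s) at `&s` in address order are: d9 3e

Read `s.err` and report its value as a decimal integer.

[0]=0xd9 [1]=0x3e (little-endian) → word 0x3ed9
bank [0+:4] = (word>>0) & 0xf = 9
err [4+:12] = (word>>4) & 0xfff = 1005  ←

1005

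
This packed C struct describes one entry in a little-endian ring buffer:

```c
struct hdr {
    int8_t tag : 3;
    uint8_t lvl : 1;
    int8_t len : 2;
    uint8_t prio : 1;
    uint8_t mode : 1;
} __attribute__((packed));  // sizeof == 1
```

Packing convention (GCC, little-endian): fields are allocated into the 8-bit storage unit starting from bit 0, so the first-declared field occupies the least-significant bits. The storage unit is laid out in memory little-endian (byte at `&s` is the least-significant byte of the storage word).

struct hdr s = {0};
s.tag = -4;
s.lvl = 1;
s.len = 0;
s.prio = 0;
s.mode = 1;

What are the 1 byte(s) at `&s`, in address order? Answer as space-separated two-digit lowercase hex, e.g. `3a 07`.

tag (3b) val=-4 bits=0x4 at bit 0: 0x04
lvl (1b) val=1 bits=0x1 at bit 3: 0x0c
len (2b) val=0 bits=0x0 at bit 4: 0x0c
prio (1b) val=0 bits=0x0 at bit 6: 0x0c
mode (1b) val=1 bits=0x1 at bit 7: 0x8c
word = 0x8c → little-endian bytes:
  [0]=0x8c

8c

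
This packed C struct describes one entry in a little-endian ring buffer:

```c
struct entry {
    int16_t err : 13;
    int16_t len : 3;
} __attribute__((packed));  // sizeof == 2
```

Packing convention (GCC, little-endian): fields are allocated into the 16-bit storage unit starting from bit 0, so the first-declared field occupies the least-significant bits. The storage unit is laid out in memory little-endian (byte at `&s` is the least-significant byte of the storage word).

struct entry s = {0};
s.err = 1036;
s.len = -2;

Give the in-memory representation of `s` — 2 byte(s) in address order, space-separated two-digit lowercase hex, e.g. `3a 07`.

err (13b) val=1036 bits=0x40c at bit 0: 0x040c
len (3b) val=-2 bits=0x6 at bit 13: 0xc40c
word = 0xc40c → little-endian bytes:
  [0]=0x0c  [1]=0xc4

0c c4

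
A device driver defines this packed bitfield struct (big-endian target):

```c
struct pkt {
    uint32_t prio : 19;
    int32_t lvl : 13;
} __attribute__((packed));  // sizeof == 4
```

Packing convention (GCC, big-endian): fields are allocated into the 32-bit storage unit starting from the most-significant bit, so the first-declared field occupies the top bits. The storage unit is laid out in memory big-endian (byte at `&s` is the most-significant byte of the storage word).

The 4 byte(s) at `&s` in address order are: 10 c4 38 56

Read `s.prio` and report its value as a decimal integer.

[0]=0x10 [1]=0xc4 [2]=0x38 [3]=0x56 (big-endian) → word 0x10c43856
prio:19 @ bit 13 → (0x10c43856>>13)&0x7ffff = 0x8621  ←
lvl:13 @ bit 0 → (0x10c43856>>0)&0x1fff = 0x1856

34337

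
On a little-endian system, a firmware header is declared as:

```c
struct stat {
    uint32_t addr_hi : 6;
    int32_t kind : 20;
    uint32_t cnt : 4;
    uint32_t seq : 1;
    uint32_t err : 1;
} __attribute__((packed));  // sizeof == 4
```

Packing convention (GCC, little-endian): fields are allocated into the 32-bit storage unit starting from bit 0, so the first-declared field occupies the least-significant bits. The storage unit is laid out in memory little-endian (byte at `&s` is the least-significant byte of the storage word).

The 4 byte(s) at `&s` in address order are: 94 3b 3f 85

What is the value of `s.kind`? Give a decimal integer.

326894

[0]=0x94 [1]=0x3b [2]=0x3f [3]=0x85 (little-endian) → word 0x853f3b94
addr_hi:6 @ bit 0 → (0x853f3b94>>0)&0x3f = 0x14
kind:20 @ bit 6 → (0x853f3b94>>6)&0xfffff = 0x4fcee  ←
cnt:4 @ bit 26 → (0x853f3b94>>26)&0xf = 0x1
seq:1 @ bit 30 → (0x853f3b94>>30)&0x1 = 0x0
err:1 @ bit 31 → (0x853f3b94>>31)&0x1 = 0x1
kind signed 20b, MSB=0: value = 326894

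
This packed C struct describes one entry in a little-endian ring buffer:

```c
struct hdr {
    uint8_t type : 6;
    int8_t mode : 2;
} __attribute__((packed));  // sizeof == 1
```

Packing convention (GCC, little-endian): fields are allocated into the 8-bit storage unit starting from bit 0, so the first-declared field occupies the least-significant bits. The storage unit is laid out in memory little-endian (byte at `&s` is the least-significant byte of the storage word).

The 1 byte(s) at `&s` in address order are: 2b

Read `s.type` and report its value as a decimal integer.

[0]=0x2b (little-endian) → word 0x2b
type [0+:6] = (word>>0) & 0x3f = 43  ←
mode [6+:2] = (word>>6) & 0x3 = 0

43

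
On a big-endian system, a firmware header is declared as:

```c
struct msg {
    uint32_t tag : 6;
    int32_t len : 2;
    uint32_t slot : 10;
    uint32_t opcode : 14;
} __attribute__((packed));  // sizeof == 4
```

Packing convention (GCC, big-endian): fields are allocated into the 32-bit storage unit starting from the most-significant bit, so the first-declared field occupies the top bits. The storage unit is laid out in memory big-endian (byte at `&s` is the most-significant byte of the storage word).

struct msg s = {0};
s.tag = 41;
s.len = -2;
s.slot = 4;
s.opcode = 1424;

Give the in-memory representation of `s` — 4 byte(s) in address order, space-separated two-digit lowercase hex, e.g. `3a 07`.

a6 01 05 90

[26+:6] tag=41 & 0x3f = 0x29; word=0xa4000000
[24+:2] len=-2 & 0x3 = 0x2; word=0xa6000000
[14+:10] slot=4 & 0x3ff = 0x4; word=0xa6010000
[0+:14] opcode=1424 & 0x3fff = 0x590; word=0xa6010590
word = 0xa6010590 → big-endian bytes:
  [0]=0xa6  [1]=0x01  [2]=0x05  [3]=0x90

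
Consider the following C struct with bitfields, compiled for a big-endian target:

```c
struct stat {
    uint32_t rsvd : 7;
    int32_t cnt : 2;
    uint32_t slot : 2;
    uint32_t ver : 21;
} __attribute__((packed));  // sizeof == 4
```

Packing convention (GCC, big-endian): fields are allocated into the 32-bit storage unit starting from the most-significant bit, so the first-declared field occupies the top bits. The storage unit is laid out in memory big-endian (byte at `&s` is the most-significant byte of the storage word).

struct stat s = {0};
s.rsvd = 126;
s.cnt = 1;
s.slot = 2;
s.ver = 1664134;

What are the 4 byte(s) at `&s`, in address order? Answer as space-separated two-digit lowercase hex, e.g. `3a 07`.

rsvd (7b) val=126 bits=0x7e at bit 25: 0xfc000000
cnt (2b) val=1 bits=0x1 at bit 23: 0xfc800000
slot (2b) val=2 bits=0x2 at bit 21: 0xfcc00000
ver (21b) val=1664134 bits=0x196486 at bit 0: 0xfcd96486
word = 0xfcd96486 → big-endian bytes:
  [0]=0xfc  [1]=0xd9  [2]=0x64  [3]=0x86

fc d9 64 86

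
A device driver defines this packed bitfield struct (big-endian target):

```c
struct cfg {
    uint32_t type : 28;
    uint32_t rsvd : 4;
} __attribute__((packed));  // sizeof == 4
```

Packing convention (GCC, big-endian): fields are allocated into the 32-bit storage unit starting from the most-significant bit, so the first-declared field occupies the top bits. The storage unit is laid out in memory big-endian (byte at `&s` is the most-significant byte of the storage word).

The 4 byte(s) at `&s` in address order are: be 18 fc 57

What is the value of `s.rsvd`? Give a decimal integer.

[0]=0xbe [1]=0x18 [2]=0xfc [3]=0x57 (big-endian) → word 0xbe18fc57
type [4+:28] = (word>>4) & 0xfffffff = 199331781
rsvd [0+:4] = (word>>0) & 0xf = 7  ←

7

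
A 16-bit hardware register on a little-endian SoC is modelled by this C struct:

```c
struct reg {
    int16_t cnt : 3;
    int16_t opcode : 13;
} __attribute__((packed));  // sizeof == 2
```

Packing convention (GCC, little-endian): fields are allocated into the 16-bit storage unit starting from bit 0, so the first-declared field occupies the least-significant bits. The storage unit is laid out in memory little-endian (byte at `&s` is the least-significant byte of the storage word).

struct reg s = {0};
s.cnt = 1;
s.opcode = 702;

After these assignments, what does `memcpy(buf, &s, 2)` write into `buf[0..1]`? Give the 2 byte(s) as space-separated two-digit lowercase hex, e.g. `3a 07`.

f1 15

cnt:3 = 1 → 0x1 << 0 → word 0x0001
opcode:13 = 702 → 0x2be << 3 → word 0x15f1
word = 0x15f1 → little-endian bytes:
  [0]=0xf1  [1]=0x15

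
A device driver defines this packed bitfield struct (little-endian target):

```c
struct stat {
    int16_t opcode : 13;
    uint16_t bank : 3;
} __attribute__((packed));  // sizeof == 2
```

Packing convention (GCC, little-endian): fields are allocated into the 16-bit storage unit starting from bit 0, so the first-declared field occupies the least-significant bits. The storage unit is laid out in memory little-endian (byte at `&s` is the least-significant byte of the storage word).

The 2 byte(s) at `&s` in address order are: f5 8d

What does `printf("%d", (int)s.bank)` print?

4

[0]=0xf5 [1]=0x8d (little-endian) → word 0x8df5
opcode:13 @ bit 0 → (0x8df5>>0)&0x1fff = 0xdf5
bank:3 @ bit 13 → (0x8df5>>13)&0x7 = 0x4  ←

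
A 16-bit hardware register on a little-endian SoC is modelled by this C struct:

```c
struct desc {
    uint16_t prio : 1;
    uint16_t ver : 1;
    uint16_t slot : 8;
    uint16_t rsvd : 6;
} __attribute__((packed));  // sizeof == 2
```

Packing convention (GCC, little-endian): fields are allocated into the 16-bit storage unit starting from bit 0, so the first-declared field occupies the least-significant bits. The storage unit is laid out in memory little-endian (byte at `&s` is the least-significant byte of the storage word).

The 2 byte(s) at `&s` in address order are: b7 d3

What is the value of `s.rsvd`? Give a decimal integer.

[0]=0xb7 [1]=0xd3 (little-endian) → word 0xd3b7
prio:1 @ bit 0 → (0xd3b7>>0)&0x1 = 0x1
ver:1 @ bit 1 → (0xd3b7>>1)&0x1 = 0x1
slot:8 @ bit 2 → (0xd3b7>>2)&0xff = 0xed
rsvd:6 @ bit 10 → (0xd3b7>>10)&0x3f = 0x34  ←

52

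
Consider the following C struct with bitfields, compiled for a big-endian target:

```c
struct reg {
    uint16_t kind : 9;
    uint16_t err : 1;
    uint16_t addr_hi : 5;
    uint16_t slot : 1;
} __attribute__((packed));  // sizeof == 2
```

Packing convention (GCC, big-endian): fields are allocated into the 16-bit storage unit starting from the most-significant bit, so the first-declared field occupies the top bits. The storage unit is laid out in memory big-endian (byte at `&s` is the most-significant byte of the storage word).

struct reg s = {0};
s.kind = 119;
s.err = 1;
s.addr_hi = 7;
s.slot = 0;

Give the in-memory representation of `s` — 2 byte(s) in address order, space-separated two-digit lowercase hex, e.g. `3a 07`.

[7+:9] kind=119 & 0x1ff = 0x77; word=0x3b80
[6+:1] err=1 & 0x1 = 0x1; word=0x3bc0
[1+:5] addr_hi=7 & 0x1f = 0x7; word=0x3bce
[0+:1] slot=0 & 0x1 = 0x0; word=0x3bce
word = 0x3bce → big-endian bytes:
  [0]=0x3b  [1]=0xce

3b ce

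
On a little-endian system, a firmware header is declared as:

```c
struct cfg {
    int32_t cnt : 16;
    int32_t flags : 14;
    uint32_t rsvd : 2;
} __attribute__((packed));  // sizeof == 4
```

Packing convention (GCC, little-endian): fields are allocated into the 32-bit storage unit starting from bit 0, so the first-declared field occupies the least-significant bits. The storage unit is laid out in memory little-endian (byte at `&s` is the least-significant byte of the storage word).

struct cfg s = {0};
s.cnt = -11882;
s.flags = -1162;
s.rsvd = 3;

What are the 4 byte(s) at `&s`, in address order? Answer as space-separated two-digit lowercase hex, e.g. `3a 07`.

96 d1 76 fb

cnt:16 = -11882 → 0xd196 << 0 → word 0x0000d196
flags:14 = -1162 → 0x3b76 << 16 → word 0x3b76d196
rsvd:2 = 3 → 0x3 << 30 → word 0xfb76d196
word = 0xfb76d196 → little-endian bytes:
  [0]=0x96  [1]=0xd1  [2]=0x76  [3]=0xfb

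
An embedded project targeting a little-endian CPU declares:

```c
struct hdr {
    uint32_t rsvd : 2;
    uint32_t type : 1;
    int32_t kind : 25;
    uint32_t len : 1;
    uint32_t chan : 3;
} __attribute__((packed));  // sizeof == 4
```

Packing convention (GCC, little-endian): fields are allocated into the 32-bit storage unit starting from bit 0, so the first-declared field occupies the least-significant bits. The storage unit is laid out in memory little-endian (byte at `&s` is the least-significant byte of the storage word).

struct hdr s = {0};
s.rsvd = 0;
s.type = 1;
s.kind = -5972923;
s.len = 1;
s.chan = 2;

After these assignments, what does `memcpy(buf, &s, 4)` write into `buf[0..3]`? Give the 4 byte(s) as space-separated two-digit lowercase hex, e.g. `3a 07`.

rsvd:2 = 0 → 0x0 << 0 → word 0x00000000
type:1 = 1 → 0x1 << 2 → word 0x00000004
kind:25 = -5972923 → 0x1a4dc45 << 3 → word 0x0d26e22c
len:1 = 1 → 0x1 << 28 → word 0x1d26e22c
chan:3 = 2 → 0x2 << 29 → word 0x5d26e22c
word = 0x5d26e22c → little-endian bytes:
  [0]=0x2c  [1]=0xe2  [2]=0x26  [3]=0x5d

2c e2 26 5d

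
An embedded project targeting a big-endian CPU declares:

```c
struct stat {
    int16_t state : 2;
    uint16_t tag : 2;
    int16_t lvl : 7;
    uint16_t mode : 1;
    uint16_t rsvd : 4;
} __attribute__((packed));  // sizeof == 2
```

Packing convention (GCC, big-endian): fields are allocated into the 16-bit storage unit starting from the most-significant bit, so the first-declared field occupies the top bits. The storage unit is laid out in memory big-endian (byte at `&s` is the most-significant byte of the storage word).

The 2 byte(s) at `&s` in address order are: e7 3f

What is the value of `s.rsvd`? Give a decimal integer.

[0]=0xe7 [1]=0x3f (big-endian) → word 0xe73f
state:2 @ bit 14 → (0xe73f>>14)&0x3 = 0x3
tag:2 @ bit 12 → (0xe73f>>12)&0x3 = 0x2
lvl:7 @ bit 5 → (0xe73f>>5)&0x7f = 0x39
mode:1 @ bit 4 → (0xe73f>>4)&0x1 = 0x1
rsvd:4 @ bit 0 → (0xe73f>>0)&0xf = 0xf  ←

15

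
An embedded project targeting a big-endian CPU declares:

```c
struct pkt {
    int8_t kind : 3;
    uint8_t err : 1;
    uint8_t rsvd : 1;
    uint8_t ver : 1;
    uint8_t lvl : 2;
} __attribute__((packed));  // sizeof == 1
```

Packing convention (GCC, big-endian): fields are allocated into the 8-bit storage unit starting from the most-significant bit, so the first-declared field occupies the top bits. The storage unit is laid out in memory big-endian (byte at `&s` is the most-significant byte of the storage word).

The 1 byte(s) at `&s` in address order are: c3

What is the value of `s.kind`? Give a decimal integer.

[0]=0xc3 (big-endian) → word 0xc3
kind:3 @ bit 5 → (0xc3>>5)&0x7 = 0x6  ←
err:1 @ bit 4 → (0xc3>>4)&0x1 = 0x0
rsvd:1 @ bit 3 → (0xc3>>3)&0x1 = 0x0
ver:1 @ bit 2 → (0xc3>>2)&0x1 = 0x0
lvl:2 @ bit 0 → (0xc3>>0)&0x3 = 0x3
kind signed 3b, MSB=1: 6 - 8 = -2

-2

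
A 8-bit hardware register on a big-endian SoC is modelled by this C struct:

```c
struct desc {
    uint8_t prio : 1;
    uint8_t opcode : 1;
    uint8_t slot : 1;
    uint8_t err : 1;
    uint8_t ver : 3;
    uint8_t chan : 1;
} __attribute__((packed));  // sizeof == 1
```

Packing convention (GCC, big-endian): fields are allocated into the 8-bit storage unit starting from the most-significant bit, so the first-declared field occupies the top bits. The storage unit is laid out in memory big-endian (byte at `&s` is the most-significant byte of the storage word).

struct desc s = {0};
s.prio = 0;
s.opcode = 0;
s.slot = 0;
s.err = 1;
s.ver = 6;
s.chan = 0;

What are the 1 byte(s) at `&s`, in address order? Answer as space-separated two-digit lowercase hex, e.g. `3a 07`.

1c

[7+:1] prio=0 & 0x1 = 0x0; word=0x00
[6+:1] opcode=0 & 0x1 = 0x0; word=0x00
[5+:1] slot=0 & 0x1 = 0x0; word=0x00
[4+:1] err=1 & 0x1 = 0x1; word=0x10
[1+:3] ver=6 & 0x7 = 0x6; word=0x1c
[0+:1] chan=0 & 0x1 = 0x0; word=0x1c
word = 0x1c → big-endian bytes:
  [0]=0x1c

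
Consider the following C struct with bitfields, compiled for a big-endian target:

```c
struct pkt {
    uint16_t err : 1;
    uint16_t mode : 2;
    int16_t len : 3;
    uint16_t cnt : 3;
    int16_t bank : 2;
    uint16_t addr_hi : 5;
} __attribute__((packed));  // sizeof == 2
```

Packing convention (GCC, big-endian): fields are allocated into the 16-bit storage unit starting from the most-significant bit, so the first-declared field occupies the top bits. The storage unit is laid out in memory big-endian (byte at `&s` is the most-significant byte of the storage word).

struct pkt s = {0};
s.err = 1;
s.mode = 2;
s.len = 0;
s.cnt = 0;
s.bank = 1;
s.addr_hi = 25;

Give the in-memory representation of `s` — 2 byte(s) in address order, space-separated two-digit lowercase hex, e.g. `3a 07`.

c0 39

err (1b) val=1 bits=0x1 at bit 15: 0x8000
mode (2b) val=2 bits=0x2 at bit 13: 0xc000
len (3b) val=0 bits=0x0 at bit 10: 0xc000
cnt (3b) val=0 bits=0x0 at bit 7: 0xc000
bank (2b) val=1 bits=0x1 at bit 5: 0xc020
addr_hi (5b) val=25 bits=0x19 at bit 0: 0xc039
word = 0xc039 → big-endian bytes:
  [0]=0xc0  [1]=0x39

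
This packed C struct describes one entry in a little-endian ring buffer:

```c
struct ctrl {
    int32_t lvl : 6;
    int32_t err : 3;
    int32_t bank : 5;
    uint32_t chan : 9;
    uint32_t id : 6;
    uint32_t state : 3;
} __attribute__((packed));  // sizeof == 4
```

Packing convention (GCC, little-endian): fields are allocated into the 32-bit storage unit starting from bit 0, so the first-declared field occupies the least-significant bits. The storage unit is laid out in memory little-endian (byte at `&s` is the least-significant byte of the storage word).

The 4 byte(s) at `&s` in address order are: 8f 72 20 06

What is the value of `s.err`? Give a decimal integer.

2

[0]=0x8f [1]=0x72 [2]=0x20 [3]=0x06 (little-endian) → word 0x0620728f
lvl [0+:6] = (word>>0) & 0x3f = 15
err [6+:3] = (word>>6) & 0x7 = 2  ←
bank [9+:5] = (word>>9) & 0x1f = 25
chan [14+:9] = (word>>14) & 0x1ff = 129
id [23+:6] = (word>>23) & 0x3f = 12
state [29+:3] = (word>>29) & 0x7 = 0
err signed 3b, MSB=0: value = 2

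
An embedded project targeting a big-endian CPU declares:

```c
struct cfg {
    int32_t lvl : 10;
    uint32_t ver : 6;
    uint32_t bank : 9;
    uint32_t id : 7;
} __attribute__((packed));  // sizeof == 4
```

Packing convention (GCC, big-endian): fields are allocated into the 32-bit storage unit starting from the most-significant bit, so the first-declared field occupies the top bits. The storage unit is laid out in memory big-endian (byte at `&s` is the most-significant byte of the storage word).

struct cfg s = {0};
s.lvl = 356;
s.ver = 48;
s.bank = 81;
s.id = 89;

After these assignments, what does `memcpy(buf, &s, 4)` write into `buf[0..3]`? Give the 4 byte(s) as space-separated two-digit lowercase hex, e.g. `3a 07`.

lvl (10b) val=356 bits=0x164 at bit 22: 0x59000000
ver (6b) val=48 bits=0x30 at bit 16: 0x59300000
bank (9b) val=81 bits=0x51 at bit 7: 0x59302880
id (7b) val=89 bits=0x59 at bit 0: 0x593028d9
word = 0x593028d9 → big-endian bytes:
  [0]=0x59  [1]=0x30  [2]=0x28  [3]=0xd9

59 30 28 d9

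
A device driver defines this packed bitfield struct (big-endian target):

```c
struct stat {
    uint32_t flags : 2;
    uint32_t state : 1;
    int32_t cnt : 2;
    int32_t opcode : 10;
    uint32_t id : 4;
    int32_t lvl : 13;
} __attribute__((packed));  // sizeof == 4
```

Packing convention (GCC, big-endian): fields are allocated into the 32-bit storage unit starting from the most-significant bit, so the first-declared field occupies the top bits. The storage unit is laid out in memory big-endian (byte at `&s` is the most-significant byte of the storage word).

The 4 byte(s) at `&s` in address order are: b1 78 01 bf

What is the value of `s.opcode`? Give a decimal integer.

188

[0]=0xb1 [1]=0x78 [2]=0x01 [3]=0xbf (big-endian) → word 0xb17801bf
flags:2 @ bit 30 → (0xb17801bf>>30)&0x3 = 0x2
state:1 @ bit 29 → (0xb17801bf>>29)&0x1 = 0x1
cnt:2 @ bit 27 → (0xb17801bf>>27)&0x3 = 0x2
opcode:10 @ bit 17 → (0xb17801bf>>17)&0x3ff = 0xbc  ←
id:4 @ bit 13 → (0xb17801bf>>13)&0xf = 0x0
lvl:13 @ bit 0 → (0xb17801bf>>0)&0x1fff = 0x1bf
opcode signed 10b, MSB=0: value = 188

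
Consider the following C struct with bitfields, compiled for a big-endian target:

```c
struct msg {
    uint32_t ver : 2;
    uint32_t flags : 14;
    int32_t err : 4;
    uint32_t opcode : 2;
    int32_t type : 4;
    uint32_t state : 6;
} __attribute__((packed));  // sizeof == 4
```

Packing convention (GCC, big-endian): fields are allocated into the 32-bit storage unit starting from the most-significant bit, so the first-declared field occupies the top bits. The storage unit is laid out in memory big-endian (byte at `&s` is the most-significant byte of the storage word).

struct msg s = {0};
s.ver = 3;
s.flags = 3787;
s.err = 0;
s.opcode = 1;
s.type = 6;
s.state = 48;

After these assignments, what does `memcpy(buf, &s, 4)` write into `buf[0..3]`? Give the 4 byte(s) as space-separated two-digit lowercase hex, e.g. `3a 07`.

ce cb 05 b0

ver (2b) val=3 bits=0x3 at bit 30: 0xc0000000
flags (14b) val=3787 bits=0xecb at bit 16: 0xcecb0000
err (4b) val=0 bits=0x0 at bit 12: 0xcecb0000
opcode (2b) val=1 bits=0x1 at bit 10: 0xcecb0400
type (4b) val=6 bits=0x6 at bit 6: 0xcecb0580
state (6b) val=48 bits=0x30 at bit 0: 0xcecb05b0
word = 0xcecb05b0 → big-endian bytes:
  [0]=0xce  [1]=0xcb  [2]=0x05  [3]=0xb0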